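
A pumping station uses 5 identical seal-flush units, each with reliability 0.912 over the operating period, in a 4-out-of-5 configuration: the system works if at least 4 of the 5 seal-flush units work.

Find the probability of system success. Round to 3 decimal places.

R = Σ_{i=4}^{5} C(5,i) p^i (1−p)^{5−i} with p = 0.912
C(5,4)·0.912^4·0.088^1 = 0.30439
C(5,5)·0.912^5·0.088^0 = 0.63092
Sum = 0.935

0.935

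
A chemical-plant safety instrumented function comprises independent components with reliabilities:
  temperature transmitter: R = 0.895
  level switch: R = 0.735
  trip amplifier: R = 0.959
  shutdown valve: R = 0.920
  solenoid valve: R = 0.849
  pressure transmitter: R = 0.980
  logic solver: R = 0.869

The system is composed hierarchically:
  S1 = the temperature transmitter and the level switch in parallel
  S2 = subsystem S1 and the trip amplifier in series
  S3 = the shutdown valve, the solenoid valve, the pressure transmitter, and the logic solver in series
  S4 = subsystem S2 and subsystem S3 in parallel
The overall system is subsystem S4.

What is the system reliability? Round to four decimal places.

Parallel (temperature transmitter and level switch): 1 − (1 − 0.895000)(1 − 0.735000) = 0.972175
Series ([0.972175] and trip amplifier): 0.972175 × 0.959000 = 0.932316
Series (shutdown valve, solenoid valve, pressure transmitter, and logic solver): 0.920000 × 0.849000 × 0.980000 × 0.869000 = 0.665183
Parallel ([0.932316] and [0.665183]): 1 − (1 − 0.932316)(1 − 0.665183) = 0.9773

0.9773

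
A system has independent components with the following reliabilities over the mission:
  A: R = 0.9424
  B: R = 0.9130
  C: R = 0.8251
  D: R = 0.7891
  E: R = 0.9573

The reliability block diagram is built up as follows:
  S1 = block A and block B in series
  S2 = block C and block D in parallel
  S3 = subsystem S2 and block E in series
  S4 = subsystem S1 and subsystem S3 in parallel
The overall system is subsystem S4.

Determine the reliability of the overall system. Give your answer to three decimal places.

0.989

Series (A and B): 0.94240 × 0.91300 = 0.86041
Parallel (C and D): 1 − (1 − 0.82510)(1 − 0.78910) = 0.96311
Series ([0.96311] and E): 0.96311 × 0.95730 = 0.92199
Parallel ([0.86041] and [0.92199]): 1 − (1 − 0.86041)(1 − 0.92199) = 0.989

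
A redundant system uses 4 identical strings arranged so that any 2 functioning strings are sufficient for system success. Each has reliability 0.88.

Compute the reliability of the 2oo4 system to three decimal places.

0.994

R = Σ_{i=2}^{4} C(4,i) p^i (1−p)^{4−i} with p = 0.88
C(4,2)·0.88^2·0.12^2 = 0.06691
C(4,3)·0.88^3·0.12^1 = 0.32711
C(4,4)·0.88^4·0.12^0 = 0.59970
Sum = 0.994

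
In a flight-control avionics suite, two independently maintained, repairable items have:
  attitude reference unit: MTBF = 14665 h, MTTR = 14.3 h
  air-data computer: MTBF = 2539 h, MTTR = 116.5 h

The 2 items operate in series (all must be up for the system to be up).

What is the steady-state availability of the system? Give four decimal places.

A(attitude reference unit) = MTBF/(MTBF+MTTR) = 14665/(14665+14.3) = 0.999026
A(air-data computer) = MTBF/(MTBF+MTTR) = 2539/(2539+116.5) = 0.956129
Series availability: 0.999026 × 0.956129 = 0.9552

0.9552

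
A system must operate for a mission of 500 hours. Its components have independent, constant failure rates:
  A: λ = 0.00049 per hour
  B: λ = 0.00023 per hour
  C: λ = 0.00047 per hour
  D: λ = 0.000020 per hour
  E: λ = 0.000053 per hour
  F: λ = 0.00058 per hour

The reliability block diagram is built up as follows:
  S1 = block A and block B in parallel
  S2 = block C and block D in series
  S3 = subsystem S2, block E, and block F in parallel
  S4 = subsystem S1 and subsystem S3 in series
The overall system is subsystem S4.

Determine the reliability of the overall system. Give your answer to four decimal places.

0.9750

R(A) = exp(−0.00049 × 500) = 0.782705
R(B) = exp(−0.00023 × 500) = 0.891366
R(C) = exp(−0.00047 × 500) = 0.790571
R(D) = exp(−0.000020 × 500) = 0.990050
R(E) = exp(−0.000053 × 500) = 0.973848
R(F) = exp(−0.00058 × 500) = 0.748264
Parallel (A and B): 1 − (1 − 0.782705)(1 − 0.891366) = 0.976394
Series (C and D): 0.790571 × 0.990050 = 0.782705
Parallel ([0.782705], E, and F): 1 − (1 − 0.782705)(1 − 0.973848)(1 − 0.748264) = 0.998569
Series ([0.976394] and [0.998569]): 0.976394 × 0.998569 = 0.9750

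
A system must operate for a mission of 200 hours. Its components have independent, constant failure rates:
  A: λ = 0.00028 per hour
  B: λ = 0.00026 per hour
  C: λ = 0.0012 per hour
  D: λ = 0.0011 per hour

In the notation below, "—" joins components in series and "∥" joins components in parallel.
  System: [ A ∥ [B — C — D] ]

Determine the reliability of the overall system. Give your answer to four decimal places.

0.9782

R(A) = exp(−0.00028 × 200) = 0.945539
R(B) = exp(−0.00026 × 200) = 0.949329
R(C) = exp(−0.0012 × 200) = 0.786628
R(D) = exp(−0.0011 × 200) = 0.802519
Series (B, C, and D): 0.949329 × 0.786628 × 0.802519 = 0.599296
Parallel (A and [0.599296]): 1 − (1 − 0.945539)(1 − 0.599296) = 0.9782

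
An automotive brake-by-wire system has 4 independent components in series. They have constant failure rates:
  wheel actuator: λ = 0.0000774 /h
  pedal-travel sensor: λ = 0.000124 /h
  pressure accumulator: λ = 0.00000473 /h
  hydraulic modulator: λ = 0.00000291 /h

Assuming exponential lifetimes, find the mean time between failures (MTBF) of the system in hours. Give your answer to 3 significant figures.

Series of exponential components: λ_sys = Σ λ_i
λ_sys = 0.0000774 + 0.000124 + 0.00000473 + 0.00000291 = 2.0904e-04 /h
MTBF = 1 / λ_sys = 4780 h

4780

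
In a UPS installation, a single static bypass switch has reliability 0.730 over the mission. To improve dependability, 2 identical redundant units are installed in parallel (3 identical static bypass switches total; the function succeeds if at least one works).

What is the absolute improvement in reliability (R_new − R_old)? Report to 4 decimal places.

0.2503

R_before = 0.730
R_after = 1 − (1 − 0.730)^3 = 0.9803
ΔR = 0.9803 − 0.730 = 0.2503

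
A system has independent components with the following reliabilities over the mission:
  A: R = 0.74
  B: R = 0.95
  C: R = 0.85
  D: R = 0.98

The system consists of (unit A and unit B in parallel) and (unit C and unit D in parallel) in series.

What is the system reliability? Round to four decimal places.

0.9840

Parallel (A and B): 1 − (1 − 0.740000)(1 − 0.950000) = 0.987000
Parallel (C and D): 1 − (1 − 0.850000)(1 − 0.980000) = 0.997000
Series ([0.987000] and [0.997000]): 0.987000 × 0.997000 = 0.9840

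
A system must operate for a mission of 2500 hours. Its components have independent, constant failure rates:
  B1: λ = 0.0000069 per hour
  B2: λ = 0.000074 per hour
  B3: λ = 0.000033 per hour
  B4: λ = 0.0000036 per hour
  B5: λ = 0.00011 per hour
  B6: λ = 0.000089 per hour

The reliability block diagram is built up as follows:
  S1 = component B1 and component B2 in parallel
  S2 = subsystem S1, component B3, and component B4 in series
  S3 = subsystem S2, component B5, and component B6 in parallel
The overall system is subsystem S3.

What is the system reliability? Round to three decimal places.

0.996

R(B1) = exp(−0.0000069 × 2500) = 0.98290
R(B2) = exp(−0.000074 × 2500) = 0.83110
R(B3) = exp(−0.000033 × 2500) = 0.92081
R(B4) = exp(−0.0000036 × 2500) = 0.99104
R(B5) = exp(−0.00011 × 2500) = 0.75957
R(B6) = exp(−0.000089 × 2500) = 0.80052
Parallel (B1 and B2): 1 − (1 − 0.98290)(1 − 0.83110) = 0.99711
Series ([0.99711], B3, and B4): 0.99711 × 0.92081 × 0.99104 = 0.90992
Parallel ([0.90992], B5, and B6): 1 − (1 − 0.90992)(1 − 0.75957)(1 − 0.80052) = 0.996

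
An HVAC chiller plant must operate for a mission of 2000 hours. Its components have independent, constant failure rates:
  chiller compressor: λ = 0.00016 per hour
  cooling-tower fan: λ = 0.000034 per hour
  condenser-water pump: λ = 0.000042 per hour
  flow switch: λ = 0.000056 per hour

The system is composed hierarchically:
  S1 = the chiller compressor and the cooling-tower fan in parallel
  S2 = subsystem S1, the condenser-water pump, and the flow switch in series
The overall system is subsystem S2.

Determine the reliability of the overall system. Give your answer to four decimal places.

R(chiller compressor) = exp(−0.00016 × 2000) = 0.726149
R(cooling-tower fan) = exp(−0.000034 × 2000) = 0.934260
R(condenser-water pump) = exp(−0.000042 × 2000) = 0.919431
R(flow switch) = exp(−0.000056 × 2000) = 0.894044
Parallel (chiller compressor and cooling-tower fan): 1 − (1 − 0.726149)(1 − 0.934260) = 0.981997
Series ([0.981997], condenser-water pump, and flow switch): 0.981997 × 0.919431 × 0.894044 = 0.8072

0.8072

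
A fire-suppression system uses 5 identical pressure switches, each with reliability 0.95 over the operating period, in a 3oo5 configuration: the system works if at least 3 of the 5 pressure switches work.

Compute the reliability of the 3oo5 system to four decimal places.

0.9988

R = Σ_{i=3}^{5} C(5,i) p^i (1−p)^{5−i} with p = 0.95
C(5,3)·0.95^3·0.05^2 = 0.021434
C(5,4)·0.95^4·0.05^1 = 0.203627
C(5,5)·0.95^5·0.05^0 = 0.773781
Sum = 0.9988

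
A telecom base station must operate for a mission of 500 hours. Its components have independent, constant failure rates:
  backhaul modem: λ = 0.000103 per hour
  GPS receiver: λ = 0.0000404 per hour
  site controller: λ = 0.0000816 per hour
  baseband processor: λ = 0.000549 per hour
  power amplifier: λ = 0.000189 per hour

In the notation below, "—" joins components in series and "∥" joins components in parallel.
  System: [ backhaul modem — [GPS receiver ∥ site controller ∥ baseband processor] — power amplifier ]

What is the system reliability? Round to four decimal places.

0.8640

R(backhaul modem) = exp(−0.000103 × 500) = 0.949804
R(GPS receiver) = exp(−0.0000404 × 500) = 0.980003
R(site controller) = exp(−0.0000816 × 500) = 0.960021
R(baseband processor) = exp(−0.000549 × 500) = 0.759952
R(power amplifier) = exp(−0.000189 × 500) = 0.909828
Parallel (GPS receiver, site controller, and baseband processor): 1 − (1 − 0.980003)(1 − 0.960021)(1 − 0.759952) = 0.999808
Series (backhaul modem, [0.999808], and power amplifier): 0.949804 × 0.999808 × 0.909828 = 0.8640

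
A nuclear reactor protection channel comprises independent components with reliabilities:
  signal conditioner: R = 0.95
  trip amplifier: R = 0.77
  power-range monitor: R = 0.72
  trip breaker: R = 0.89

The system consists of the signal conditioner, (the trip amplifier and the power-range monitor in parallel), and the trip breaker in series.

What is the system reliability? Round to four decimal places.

0.7910

Parallel (trip amplifier and power-range monitor): 1 − (1 − 0.770000)(1 − 0.720000) = 0.935600
Series (signal conditioner, [0.935600], and trip breaker): 0.950000 × 0.935600 × 0.890000 = 0.7910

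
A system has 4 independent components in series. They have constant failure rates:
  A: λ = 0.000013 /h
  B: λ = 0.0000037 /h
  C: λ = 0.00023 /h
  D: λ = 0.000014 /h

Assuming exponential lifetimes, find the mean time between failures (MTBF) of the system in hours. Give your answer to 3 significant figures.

Series of exponential components: λ_sys = Σ λ_i
λ_sys = 0.000013 + 0.0000037 + 0.00023 + 0.000014 = 2.6070e-04 /h
MTBF = 1 / λ_sys = 3840 h

3840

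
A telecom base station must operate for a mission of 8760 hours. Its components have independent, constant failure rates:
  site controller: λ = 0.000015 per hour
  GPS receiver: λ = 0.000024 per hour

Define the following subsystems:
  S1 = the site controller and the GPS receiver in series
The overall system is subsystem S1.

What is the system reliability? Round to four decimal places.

0.7106

R(site controller) = exp(−0.000015 × 8760) = 0.876867
R(GPS receiver) = exp(−0.000024 × 8760) = 0.810390
Series (site controller and GPS receiver): 0.876867 × 0.810390 = 0.7106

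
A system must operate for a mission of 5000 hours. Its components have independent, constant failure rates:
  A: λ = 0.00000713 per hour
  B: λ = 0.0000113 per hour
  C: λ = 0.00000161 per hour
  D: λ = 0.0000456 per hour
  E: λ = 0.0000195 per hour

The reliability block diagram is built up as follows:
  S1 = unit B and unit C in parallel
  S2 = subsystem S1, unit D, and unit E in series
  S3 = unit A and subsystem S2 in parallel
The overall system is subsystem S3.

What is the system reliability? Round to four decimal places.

R(A) = exp(−0.00000713 × 5000) = 0.964978
R(B) = exp(−0.0000113 × 5000) = 0.945066
R(C) = exp(−0.00000161 × 5000) = 0.991982
R(D) = exp(−0.0000456 × 5000) = 0.796124
R(E) = exp(−0.0000195 × 5000) = 0.907102
Parallel (B and C): 1 − (1 − 0.945066)(1 − 0.991982) = 0.999560
Series ([0.999560], D, and E): 0.999560 × 0.796124 × 0.907102 = 0.721848
Parallel (A and [0.721848]): 1 − (1 − 0.964978)(1 − 0.721848) = 0.9903

0.9903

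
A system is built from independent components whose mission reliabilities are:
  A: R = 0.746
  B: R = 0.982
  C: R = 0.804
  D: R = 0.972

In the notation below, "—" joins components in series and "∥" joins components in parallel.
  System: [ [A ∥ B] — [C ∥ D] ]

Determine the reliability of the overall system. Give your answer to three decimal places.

0.990

Parallel (A and B): 1 − (1 − 0.74600)(1 − 0.98200) = 0.99543
Parallel (C and D): 1 − (1 − 0.80400)(1 − 0.97200) = 0.99451
Series ([0.99543] and [0.99451]): 0.99543 × 0.99451 = 0.990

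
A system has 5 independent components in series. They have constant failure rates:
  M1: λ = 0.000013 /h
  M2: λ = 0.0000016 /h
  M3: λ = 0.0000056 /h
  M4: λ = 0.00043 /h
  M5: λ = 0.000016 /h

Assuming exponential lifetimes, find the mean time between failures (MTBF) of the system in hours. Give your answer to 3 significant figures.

Series of exponential components: λ_sys = Σ λ_i
λ_sys = 0.000013 + 0.0000016 + 0.0000056 + 0.00043 + 0.000016 = 4.6620e-04 /h
MTBF = 1 / λ_sys = 2150 h

2150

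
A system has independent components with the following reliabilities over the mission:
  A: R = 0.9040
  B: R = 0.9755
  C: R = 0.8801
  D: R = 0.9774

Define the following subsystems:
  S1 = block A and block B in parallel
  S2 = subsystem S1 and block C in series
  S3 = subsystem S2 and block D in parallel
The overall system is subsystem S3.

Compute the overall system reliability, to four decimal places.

0.9972

Parallel (A and B): 1 − (1 − 0.904000)(1 − 0.975500) = 0.997648
Series ([0.997648] and C): 0.997648 × 0.880100 = 0.878030
Parallel ([0.878030] and D): 1 − (1 − 0.878030)(1 − 0.977400) = 0.9972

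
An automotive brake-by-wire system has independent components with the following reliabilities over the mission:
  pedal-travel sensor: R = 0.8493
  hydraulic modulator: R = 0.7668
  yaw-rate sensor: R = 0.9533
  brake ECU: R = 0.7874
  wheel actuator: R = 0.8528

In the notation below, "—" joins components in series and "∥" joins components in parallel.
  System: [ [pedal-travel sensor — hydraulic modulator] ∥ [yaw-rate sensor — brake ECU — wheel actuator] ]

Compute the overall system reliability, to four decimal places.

0.8745

Series (pedal-travel sensor and hydraulic modulator): 0.849300 × 0.766800 = 0.651243
Series (yaw-rate sensor, brake ECU, and wheel actuator): 0.953300 × 0.787400 × 0.852800 = 0.640136
Parallel ([0.651243] and [0.640136]): 1 − (1 − 0.651243)(1 − 0.640136) = 0.8745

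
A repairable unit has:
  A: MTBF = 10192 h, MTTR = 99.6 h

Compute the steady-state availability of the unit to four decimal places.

0.9903

A(A) = MTBF/(MTBF+MTTR) = 10192/(10192+99.6) = 0.9903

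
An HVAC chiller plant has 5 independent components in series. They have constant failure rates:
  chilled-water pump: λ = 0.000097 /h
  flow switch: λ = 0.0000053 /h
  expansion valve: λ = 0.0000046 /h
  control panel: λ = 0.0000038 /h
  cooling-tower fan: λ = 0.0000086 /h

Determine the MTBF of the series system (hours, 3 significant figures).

Series of exponential components: λ_sys = Σ λ_i
λ_sys = 0.000097 + 0.0000053 + 0.0000046 + 0.0000038 + 0.0000086 = 1.1930e-04 /h
MTBF = 1 / λ_sys = 8380 h

8380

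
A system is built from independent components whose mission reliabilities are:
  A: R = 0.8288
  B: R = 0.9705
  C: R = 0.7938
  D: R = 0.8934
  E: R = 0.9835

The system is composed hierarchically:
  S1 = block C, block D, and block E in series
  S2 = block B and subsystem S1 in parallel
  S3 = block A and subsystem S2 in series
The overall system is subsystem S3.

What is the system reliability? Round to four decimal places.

Series (C, D, and E): 0.793800 × 0.893400 × 0.983500 = 0.697479
Parallel (B and [0.697479]): 1 − (1 − 0.970500)(1 − 0.697479) = 0.991076
Series (A and [0.991076]): 0.828800 × 0.991076 = 0.8214

0.8214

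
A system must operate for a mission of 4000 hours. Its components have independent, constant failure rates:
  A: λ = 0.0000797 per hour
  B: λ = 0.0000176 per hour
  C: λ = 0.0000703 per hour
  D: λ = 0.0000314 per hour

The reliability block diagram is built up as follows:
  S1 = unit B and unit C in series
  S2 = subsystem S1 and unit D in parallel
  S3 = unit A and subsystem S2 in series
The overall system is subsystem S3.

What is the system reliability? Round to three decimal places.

0.702

R(A) = exp(−0.0000797 × 4000) = 0.72702
R(B) = exp(−0.0000176 × 4000) = 0.93202
R(C) = exp(−0.0000703 × 4000) = 0.75488
R(D) = exp(−0.0000314 × 4000) = 0.88197
Series (B and C): 0.93202 × 0.75488 = 0.70356
Parallel ([0.70356] and D): 1 − (1 − 0.70356)(1 − 0.88197) = 0.96501
Series (A and [0.96501]): 0.72702 × 0.96501 = 0.702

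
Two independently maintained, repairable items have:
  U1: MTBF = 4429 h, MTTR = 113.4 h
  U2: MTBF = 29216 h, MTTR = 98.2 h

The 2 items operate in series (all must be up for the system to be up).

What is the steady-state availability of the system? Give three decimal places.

A(U1) = MTBF/(MTBF+MTTR) = 4429/(4429+113.4) = 0.975035
A(U2) = MTBF/(MTBF+MTTR) = 29216/(29216+98.2) = 0.996650
Series availability: 0.975035 × 0.996650 = 0.972

0.972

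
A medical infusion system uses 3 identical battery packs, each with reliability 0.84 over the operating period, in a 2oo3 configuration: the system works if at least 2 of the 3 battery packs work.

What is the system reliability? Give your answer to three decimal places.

R = Σ_{i=2}^{3} C(3,i) p^i (1−p)^{3−i} with p = 0.84
C(3,2)·0.84^2·0.16^1 = 0.33869
C(3,3)·0.84^3·0.16^0 = 0.59270
Sum = 0.931

0.931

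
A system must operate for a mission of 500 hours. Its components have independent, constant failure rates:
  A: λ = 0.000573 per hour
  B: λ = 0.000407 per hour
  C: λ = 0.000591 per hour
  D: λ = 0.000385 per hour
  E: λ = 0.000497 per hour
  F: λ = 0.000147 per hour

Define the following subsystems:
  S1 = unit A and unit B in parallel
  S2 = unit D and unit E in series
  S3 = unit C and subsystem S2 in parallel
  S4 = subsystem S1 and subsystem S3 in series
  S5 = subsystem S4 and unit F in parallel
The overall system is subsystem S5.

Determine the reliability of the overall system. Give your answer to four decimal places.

0.9906

R(A) = exp(−0.000573 × 500) = 0.750887
R(B) = exp(−0.000407 × 500) = 0.815870
R(C) = exp(−0.000591 × 500) = 0.744159
R(D) = exp(−0.000385 × 500) = 0.824894
R(E) = exp(−0.000497 × 500) = 0.779970
R(F) = exp(−0.000147 × 500) = 0.929136
Parallel (A and B): 1 − (1 − 0.750887)(1 − 0.815870) = 0.954131
Series (D and E): 0.824894 × 0.779970 = 0.643393
Parallel (C and [0.643393]): 1 − (1 − 0.744159)(1 − 0.643393) = 0.908765
Series ([0.954131] and [0.908765]): 0.954131 × 0.908765 = 0.867081
Parallel ([0.867081] and F): 1 − (1 − 0.867081)(1 − 0.929136) = 0.9906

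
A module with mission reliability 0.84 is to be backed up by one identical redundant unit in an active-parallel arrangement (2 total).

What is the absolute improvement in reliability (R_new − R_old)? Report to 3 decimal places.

0.134

R_before = 0.84
R_after = 1 − (1 − 0.84)^2 = 0.974
ΔR = 0.974 − 0.84 = 0.134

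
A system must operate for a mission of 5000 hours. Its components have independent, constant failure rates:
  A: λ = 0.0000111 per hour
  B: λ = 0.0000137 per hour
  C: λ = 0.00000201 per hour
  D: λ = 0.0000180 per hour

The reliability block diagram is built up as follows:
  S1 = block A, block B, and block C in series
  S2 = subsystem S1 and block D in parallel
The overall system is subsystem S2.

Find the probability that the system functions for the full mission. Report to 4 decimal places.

0.9892

R(A) = exp(−0.0000111 × 5000) = 0.946012
R(B) = exp(−0.0000137 × 5000) = 0.933793
R(C) = exp(−0.00000201 × 5000) = 0.990000
R(D) = exp(−0.0000180 × 5000) = 0.913931
Series (A, B, and C): 0.946012 × 0.933793 × 0.990000 = 0.874546
Parallel ([0.874546] and D): 1 − (1 − 0.874546)(1 − 0.913931) = 0.9892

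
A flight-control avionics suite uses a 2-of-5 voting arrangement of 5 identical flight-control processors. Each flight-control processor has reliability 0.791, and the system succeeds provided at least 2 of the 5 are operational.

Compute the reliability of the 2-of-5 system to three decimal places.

0.992

R = Σ_{i=2}^{5} C(5,i) p^i (1−p)^{5−i} with p = 0.791
C(5,2)·0.791^2·0.209^3 = 0.05712
C(5,3)·0.791^3·0.209^2 = 0.21618
C(5,4)·0.791^4·0.209^1 = 0.40909
C(5,5)·0.791^5·0.209^0 = 0.30966
Sum = 0.992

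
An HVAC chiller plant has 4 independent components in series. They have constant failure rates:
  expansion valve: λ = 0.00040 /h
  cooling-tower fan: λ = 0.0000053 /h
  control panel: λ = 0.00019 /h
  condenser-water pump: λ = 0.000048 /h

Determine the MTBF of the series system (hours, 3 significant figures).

Series of exponential components: λ_sys = Σ λ_i
λ_sys = 0.00040 + 0.0000053 + 0.00019 + 0.000048 = 6.4330e-04 /h
MTBF = 1 / λ_sys = 1550 h

1550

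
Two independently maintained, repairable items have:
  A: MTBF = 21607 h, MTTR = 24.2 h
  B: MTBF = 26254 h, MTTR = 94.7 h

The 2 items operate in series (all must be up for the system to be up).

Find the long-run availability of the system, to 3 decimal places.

A(A) = MTBF/(MTBF+MTTR) = 21607/(21607+24.2) = 0.998881
A(B) = MTBF/(MTBF+MTTR) = 26254/(26254+94.7) = 0.996406
Series availability: 0.998881 × 0.996406 = 0.995

0.995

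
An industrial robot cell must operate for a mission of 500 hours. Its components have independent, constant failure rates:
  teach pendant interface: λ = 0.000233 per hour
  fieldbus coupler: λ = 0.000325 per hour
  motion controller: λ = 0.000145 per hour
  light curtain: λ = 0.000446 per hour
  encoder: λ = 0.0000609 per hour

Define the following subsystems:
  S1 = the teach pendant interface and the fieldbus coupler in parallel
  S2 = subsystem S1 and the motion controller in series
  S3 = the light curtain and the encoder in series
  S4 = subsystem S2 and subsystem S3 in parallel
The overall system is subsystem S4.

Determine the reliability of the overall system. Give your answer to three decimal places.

0.981

R(teach pendant interface) = exp(−0.000233 × 500) = 0.89003
R(fieldbus coupler) = exp(−0.000325 × 500) = 0.85002
R(motion controller) = exp(−0.000145 × 500) = 0.93007
R(light curtain) = exp(−0.000446 × 500) = 0.80011
R(encoder) = exp(−0.0000609 × 500) = 0.97001
Parallel (teach pendant interface and fieldbus coupler): 1 − (1 − 0.89003)(1 − 0.85002) = 0.98351
Series ([0.98351] and motion controller): 0.98351 × 0.93007 = 0.91473
Series (light curtain and encoder): 0.80011 × 0.97001 = 0.77611
Parallel ([0.91473] and [0.77611]): 1 − (1 − 0.91473)(1 − 0.77611) = 0.981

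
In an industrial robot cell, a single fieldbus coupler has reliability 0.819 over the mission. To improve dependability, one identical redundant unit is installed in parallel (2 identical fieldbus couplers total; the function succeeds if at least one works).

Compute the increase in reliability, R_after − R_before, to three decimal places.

0.148

R_before = 0.819
R_after = 1 − (1 − 0.819)^2 = 0.967
ΔR = 0.967 − 0.819 = 0.148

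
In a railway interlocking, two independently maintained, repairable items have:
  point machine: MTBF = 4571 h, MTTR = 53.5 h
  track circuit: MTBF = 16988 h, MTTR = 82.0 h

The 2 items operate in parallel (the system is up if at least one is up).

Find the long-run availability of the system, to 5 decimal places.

0.99994

A(point machine) = MTBF/(MTBF+MTTR) = 4571/(4571+53.5) = 0.988431
A(track circuit) = MTBF/(MTBF+MTTR) = 16988/(16988+82.0) = 0.995196
Parallel availability: 1 − (1 − 0.988431)(1 − 0.995196) = 0.99994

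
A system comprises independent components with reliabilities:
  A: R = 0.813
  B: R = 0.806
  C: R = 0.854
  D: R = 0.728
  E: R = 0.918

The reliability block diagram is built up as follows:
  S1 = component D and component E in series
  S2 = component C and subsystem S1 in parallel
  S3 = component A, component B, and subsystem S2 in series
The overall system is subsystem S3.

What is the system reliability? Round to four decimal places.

0.6235

Series (D and E): 0.728000 × 0.918000 = 0.668304
Parallel (C and [0.668304]): 1 − (1 − 0.854000)(1 − 0.668304) = 0.951572
Series (A, B, and [0.951572]): 0.813000 × 0.806000 × 0.951572 = 0.6235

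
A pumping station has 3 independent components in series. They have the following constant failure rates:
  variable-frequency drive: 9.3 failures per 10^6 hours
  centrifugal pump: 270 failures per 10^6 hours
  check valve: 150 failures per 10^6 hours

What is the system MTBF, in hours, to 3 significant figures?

2330

Series of exponential components: λ_sys = Σ λ_i
λ_sys = 0.0000093 + 0.00027 + 0.00015 = 4.2930e-04 /h
MTBF = 1 / λ_sys = 2330 h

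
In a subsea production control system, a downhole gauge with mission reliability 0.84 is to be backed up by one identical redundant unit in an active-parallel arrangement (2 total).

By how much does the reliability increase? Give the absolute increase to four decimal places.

0.1344

R_before = 0.84
R_after = 1 − (1 − 0.84)^2 = 0.9744
ΔR = 0.9744 − 0.84 = 0.1344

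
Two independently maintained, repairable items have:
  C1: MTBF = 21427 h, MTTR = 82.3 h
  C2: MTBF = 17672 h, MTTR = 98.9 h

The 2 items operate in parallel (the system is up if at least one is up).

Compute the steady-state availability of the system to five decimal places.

0.99998

A(C1) = MTBF/(MTBF+MTTR) = 21427/(21427+82.3) = 0.996174
A(C2) = MTBF/(MTBF+MTTR) = 17672/(17672+98.9) = 0.994435
Parallel availability: 1 − (1 − 0.996174)(1 − 0.994435) = 0.99998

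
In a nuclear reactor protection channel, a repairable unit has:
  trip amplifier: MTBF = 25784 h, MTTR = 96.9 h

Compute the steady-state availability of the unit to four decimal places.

A(trip amplifier) = MTBF/(MTBF+MTTR) = 25784/(25784+96.9) = 0.9963

0.9963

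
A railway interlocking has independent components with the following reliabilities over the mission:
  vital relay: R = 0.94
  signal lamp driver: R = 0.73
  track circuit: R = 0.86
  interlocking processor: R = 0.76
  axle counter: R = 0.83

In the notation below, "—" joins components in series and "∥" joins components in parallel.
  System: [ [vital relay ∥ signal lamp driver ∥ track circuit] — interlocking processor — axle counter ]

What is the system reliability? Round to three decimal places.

0.629

Parallel (vital relay, signal lamp driver, and track circuit): 1 − (1 − 0.94000)(1 − 0.73000)(1 − 0.86000) = 0.99773
Series ([0.99773], interlocking processor, and axle counter): 0.99773 × 0.76000 × 0.83000 = 0.629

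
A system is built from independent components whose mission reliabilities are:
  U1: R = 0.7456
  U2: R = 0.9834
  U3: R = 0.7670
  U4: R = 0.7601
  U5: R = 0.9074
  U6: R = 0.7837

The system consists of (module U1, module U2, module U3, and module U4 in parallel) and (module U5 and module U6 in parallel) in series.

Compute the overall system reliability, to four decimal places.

0.9797

Parallel (U1, U2, U3, and U4): 1 − (1 − 0.745600)(1 − 0.983400)(1 − 0.767000)(1 − 0.760100) = 0.999764
Parallel (U5 and U6): 1 − (1 − 0.907400)(1 − 0.783700) = 0.979971
Series ([0.999764] and [0.979971]): 0.999764 × 0.979971 = 0.9797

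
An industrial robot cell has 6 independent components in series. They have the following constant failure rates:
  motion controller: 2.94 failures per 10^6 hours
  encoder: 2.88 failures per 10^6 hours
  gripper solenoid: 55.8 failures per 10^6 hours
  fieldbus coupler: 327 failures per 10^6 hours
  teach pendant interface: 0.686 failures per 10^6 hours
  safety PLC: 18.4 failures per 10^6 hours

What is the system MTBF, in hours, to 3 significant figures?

2450

Series of exponential components: λ_sys = Σ λ_i
λ_sys = 0.00000294 + 0.00000288 + 0.0000558 + 0.000327 + 0.000000686 + 0.0000184 = 4.0771e-04 /h
MTBF = 1 / λ_sys = 2450 h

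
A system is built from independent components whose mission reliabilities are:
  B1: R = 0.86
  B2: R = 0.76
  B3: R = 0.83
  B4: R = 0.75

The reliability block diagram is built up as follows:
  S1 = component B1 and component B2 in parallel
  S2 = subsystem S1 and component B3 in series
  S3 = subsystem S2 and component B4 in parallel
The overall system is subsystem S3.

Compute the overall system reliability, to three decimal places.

0.951

Parallel (B1 and B2): 1 − (1 − 0.86000)(1 − 0.76000) = 0.96640
Series ([0.96640] and B3): 0.96640 × 0.83000 = 0.80211
Parallel ([0.80211] and B4): 1 − (1 − 0.80211)(1 − 0.75000) = 0.951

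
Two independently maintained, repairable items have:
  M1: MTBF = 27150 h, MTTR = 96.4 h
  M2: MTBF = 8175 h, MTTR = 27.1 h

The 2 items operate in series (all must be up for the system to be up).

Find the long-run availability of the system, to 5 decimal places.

A(M1) = MTBF/(MTBF+MTTR) = 27150/(27150+96.4) = 0.996462
A(M2) = MTBF/(MTBF+MTTR) = 8175/(8175+27.1) = 0.996696
Series availability: 0.996462 × 0.996696 = 0.99317

0.99317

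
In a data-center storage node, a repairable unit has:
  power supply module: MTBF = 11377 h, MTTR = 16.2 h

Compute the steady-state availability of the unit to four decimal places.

A(power supply module) = MTBF/(MTBF+MTTR) = 11377/(11377+16.2) = 0.9986

0.9986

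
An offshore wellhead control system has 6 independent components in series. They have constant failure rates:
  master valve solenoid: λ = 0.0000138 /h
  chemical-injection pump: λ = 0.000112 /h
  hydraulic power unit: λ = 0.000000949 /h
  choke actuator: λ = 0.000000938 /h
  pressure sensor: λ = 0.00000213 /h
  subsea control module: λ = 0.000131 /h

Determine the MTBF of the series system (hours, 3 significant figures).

3830

Series of exponential components: λ_sys = Σ λ_i
λ_sys = 0.0000138 + 0.000112 + 0.000000949 + 0.000000938 + 0.00000213 + 0.000131 = 2.6082e-04 /h
MTBF = 1 / λ_sys = 3830 h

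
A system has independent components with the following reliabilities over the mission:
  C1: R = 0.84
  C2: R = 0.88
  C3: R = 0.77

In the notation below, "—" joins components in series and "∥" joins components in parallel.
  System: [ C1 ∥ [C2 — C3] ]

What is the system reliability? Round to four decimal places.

Series (C2 and C3): 0.880000 × 0.770000 = 0.677600
Parallel (C1 and [0.677600]): 1 − (1 − 0.840000)(1 − 0.677600) = 0.9484

0.9484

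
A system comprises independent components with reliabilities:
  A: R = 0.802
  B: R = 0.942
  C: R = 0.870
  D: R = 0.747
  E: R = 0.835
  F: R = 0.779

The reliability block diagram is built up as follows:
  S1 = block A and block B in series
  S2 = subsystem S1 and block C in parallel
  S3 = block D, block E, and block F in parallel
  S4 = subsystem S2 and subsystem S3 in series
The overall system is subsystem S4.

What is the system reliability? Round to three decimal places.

Series (A and B): 0.80200 × 0.94200 = 0.75548
Parallel ([0.75548] and C): 1 − (1 − 0.75548)(1 − 0.87000) = 0.96821
Parallel (D, E, and F): 1 − (1 − 0.74700)(1 − 0.83500)(1 − 0.77900) = 0.99077
Series ([0.96821] and [0.99077]): 0.96821 × 0.99077 = 0.959

0.959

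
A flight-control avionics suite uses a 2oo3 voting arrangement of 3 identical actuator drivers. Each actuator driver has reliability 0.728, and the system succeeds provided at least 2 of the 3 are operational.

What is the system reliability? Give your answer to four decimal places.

0.8183

R = Σ_{i=2}^{3} C(3,i) p^i (1−p)^{3−i} with p = 0.728
C(3,2)·0.728^2·0.272^1 = 0.432467
C(3,3)·0.728^3·0.272^0 = 0.385828
Sum = 0.8183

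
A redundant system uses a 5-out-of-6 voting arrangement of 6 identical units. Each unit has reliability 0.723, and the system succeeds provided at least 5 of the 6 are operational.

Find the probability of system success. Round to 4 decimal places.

0.4712

R = Σ_{i=5}^{6} C(6,i) p^i (1−p)^{6−i} with p = 0.723
C(6,5)·0.723^5·0.277^1 = 0.328339
C(6,6)·0.723^6·0.277^0 = 0.142833
Sum = 0.4712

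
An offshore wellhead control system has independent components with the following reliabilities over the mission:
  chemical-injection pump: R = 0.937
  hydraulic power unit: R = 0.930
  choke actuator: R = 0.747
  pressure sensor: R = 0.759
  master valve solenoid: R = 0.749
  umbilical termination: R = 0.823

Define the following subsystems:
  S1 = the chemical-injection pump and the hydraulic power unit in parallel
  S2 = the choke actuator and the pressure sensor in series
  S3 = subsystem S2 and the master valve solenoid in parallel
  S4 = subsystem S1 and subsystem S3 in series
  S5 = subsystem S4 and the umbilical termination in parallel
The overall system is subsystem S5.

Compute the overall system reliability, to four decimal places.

0.9801

Parallel (chemical-injection pump and hydraulic power unit): 1 − (1 − 0.937000)(1 − 0.930000) = 0.995590
Series (choke actuator and pressure sensor): 0.747000 × 0.759000 = 0.566973
Parallel ([0.566973] and master valve solenoid): 1 − (1 − 0.566973)(1 − 0.749000) = 0.891310
Series ([0.995590] and [0.891310]): 0.995590 × 0.891310 = 0.887379
Parallel ([0.887379] and umbilical termination): 1 − (1 − 0.887379)(1 − 0.823000) = 0.9801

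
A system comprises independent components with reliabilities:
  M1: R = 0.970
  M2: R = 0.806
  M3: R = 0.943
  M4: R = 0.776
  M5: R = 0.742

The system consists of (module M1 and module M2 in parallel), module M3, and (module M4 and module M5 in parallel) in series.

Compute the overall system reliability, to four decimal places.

0.8833

Parallel (M1 and M2): 1 − (1 − 0.970000)(1 − 0.806000) = 0.994180
Parallel (M4 and M5): 1 − (1 − 0.776000)(1 − 0.742000) = 0.942208
Series ([0.994180], M3, and [0.942208]): 0.994180 × 0.943000 × 0.942208 = 0.8833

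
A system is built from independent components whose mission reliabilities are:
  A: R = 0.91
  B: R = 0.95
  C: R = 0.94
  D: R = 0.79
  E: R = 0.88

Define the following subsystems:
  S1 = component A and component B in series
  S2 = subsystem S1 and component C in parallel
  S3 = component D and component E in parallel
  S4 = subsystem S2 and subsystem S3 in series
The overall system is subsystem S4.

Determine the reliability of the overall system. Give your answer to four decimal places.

Series (A and B): 0.910000 × 0.950000 = 0.864500
Parallel ([0.864500] and C): 1 − (1 − 0.864500)(1 − 0.940000) = 0.991870
Parallel (D and E): 1 − (1 − 0.790000)(1 − 0.880000) = 0.974800
Series ([0.991870] and [0.974800]): 0.991870 × 0.974800 = 0.9669

0.9669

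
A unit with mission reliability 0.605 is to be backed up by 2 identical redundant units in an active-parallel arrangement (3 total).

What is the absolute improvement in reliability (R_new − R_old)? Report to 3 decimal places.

R_before = 0.605
R_after = 1 − (1 − 0.605)^3 = 0.938
ΔR = 0.938 − 0.605 = 0.333

0.333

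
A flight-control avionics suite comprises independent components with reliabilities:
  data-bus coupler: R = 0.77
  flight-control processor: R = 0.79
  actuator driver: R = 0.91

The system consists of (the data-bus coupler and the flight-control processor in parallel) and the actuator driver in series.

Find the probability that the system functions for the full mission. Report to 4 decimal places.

0.8660

Parallel (data-bus coupler and flight-control processor): 1 − (1 − 0.770000)(1 − 0.790000) = 0.951700
Series ([0.951700] and actuator driver): 0.951700 × 0.910000 = 0.8660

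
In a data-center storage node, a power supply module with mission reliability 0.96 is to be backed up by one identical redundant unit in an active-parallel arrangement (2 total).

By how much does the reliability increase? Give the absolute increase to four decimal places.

R_before = 0.96
R_after = 1 − (1 − 0.96)^2 = 0.9984
ΔR = 0.9984 − 0.96 = 0.0384

0.0384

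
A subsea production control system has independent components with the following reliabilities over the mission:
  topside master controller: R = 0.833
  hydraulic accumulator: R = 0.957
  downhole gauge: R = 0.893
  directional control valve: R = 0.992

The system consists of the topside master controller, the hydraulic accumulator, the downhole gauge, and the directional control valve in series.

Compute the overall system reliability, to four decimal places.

0.7062

Series (topside master controller, hydraulic accumulator, downhole gauge, and directional control valve): 0.833000 × 0.957000 × 0.893000 × 0.992000 = 0.7062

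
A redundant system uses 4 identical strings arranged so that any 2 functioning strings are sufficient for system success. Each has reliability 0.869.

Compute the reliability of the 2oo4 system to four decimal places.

0.9919

R = Σ_{i=2}^{4} C(4,i) p^i (1−p)^{4−i} with p = 0.869
C(4,2)·0.869^2·0.131^2 = 0.077756
C(4,3)·0.869^3·0.131^1 = 0.343867
C(4,4)·0.869^4·0.131^0 = 0.570268
Sum = 0.9919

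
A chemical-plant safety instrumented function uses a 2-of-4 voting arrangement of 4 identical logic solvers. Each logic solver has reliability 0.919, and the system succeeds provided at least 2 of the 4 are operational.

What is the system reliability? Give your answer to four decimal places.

R = Σ_{i=2}^{4} C(4,i) p^i (1−p)^{4−i} with p = 0.919
C(4,2)·0.919^2·0.081^2 = 0.033247
C(4,3)·0.919^3·0.081^1 = 0.251473
C(4,4)·0.919^4·0.081^0 = 0.713283
Sum = 0.9980

0.9980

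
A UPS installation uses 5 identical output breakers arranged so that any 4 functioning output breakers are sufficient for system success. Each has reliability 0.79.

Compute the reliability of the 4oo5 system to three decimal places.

0.717

R = Σ_{i=4}^{5} C(5,i) p^i (1−p)^{5−i} with p = 0.79
C(5,4)·0.79^4·0.21^1 = 0.40898
C(5,5)·0.79^5·0.21^0 = 0.30771
Sum = 0.717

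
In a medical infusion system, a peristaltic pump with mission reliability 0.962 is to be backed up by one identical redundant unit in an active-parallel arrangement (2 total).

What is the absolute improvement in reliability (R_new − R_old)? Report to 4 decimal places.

R_before = 0.962
R_after = 1 − (1 − 0.962)^2 = 0.9986
ΔR = 0.9986 − 0.962 = 0.0366

0.0366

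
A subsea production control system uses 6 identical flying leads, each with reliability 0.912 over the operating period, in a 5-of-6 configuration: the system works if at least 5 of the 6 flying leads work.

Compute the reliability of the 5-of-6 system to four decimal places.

R = Σ_{i=5}^{6} C(6,i) p^i (1−p)^{6−i} with p = 0.912
C(6,5)·0.912^5·0.088^1 = 0.333126
C(6,6)·0.912^6·0.088^0 = 0.575399
Sum = 0.9085

0.9085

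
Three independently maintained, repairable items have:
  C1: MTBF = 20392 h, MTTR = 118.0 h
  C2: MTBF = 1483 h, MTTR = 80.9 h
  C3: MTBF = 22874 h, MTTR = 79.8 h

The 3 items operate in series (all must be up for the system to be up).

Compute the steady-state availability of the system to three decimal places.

0.940

A(C1) = MTBF/(MTBF+MTTR) = 20392/(20392+118.0) = 0.994247
A(C2) = MTBF/(MTBF+MTTR) = 1483/(1483+80.9) = 0.948270
A(C3) = MTBF/(MTBF+MTTR) = 22874/(22874+79.8) = 0.996523
Series availability: 0.994247 × 0.948270 × 0.996523 = 0.940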